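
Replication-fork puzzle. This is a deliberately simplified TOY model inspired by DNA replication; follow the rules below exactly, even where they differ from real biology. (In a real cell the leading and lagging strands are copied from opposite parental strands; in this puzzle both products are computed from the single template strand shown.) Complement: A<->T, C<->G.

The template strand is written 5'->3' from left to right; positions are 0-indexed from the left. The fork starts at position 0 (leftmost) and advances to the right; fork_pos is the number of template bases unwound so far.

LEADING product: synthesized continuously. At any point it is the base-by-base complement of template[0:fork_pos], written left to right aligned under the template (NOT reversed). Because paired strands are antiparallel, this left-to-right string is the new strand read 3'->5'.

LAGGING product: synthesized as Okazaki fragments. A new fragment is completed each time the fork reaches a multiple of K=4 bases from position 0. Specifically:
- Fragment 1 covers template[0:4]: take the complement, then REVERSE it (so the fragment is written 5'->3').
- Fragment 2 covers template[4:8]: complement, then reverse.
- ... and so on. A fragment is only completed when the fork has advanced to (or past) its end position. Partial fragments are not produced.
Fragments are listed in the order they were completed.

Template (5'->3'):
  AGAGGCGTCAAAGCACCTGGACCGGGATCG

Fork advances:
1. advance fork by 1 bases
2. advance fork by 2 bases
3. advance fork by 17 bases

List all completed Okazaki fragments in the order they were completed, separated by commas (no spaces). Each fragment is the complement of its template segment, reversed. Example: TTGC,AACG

Step 1: advance 1 -> fork_pos = 0 + 1 = 1. Next multiple of 4 is 4 (not reached); still 0 fragment(s).
Step 2: advance 2 -> fork_pos = 1 + 2 = 3. Next multiple of 4 is 4 (not reached); still 0 fragment(s).
Step 3: advance 17 -> fork_pos = 3 + 17 = 20. Reached multiple(s) of 4: 4, 8, 12, 16, 20 -> fragments 1-5 completed (5 total).
Final fork_pos = 20, so 5 fragment(s) are complete. Build each: template segment -> complement -> reverse.
Fragment 1: template[0:4] = AGAG -> complement TCTC -> reversed CTCT
Fragment 2: template[4:8] = GCGT -> complement CGCA -> reversed ACGC
Fragment 3: template[8:12] = CAAA -> complement GTTT -> reversed TTTG
Fragment 4: template[12:16] = GCAC -> complement CGTG -> reversed GTGC
Fragment 5: template[16:20] = CTGG -> complement GACC -> reversed CCAG

Answer: CTCT,ACGC,TTTG,GTGC,CCAG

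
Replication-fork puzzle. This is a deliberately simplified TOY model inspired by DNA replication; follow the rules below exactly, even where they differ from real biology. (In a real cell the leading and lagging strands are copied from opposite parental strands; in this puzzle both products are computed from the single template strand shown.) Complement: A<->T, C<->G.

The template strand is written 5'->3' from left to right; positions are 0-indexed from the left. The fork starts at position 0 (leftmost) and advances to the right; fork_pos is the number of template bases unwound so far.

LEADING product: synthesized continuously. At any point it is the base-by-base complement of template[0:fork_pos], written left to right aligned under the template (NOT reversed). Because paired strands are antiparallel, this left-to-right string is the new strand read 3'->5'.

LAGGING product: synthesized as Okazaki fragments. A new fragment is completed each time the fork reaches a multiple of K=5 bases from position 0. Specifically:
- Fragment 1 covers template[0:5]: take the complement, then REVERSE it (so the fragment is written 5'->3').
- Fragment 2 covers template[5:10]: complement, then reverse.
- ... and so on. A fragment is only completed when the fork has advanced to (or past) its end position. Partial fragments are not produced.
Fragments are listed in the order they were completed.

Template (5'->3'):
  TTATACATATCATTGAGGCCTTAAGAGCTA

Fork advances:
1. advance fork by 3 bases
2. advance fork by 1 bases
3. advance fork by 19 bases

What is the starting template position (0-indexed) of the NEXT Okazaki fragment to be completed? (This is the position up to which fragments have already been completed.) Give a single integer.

Answer: 20

Derivation:
Step 1: advance 3 -> fork_pos = 0 + 3 = 3. Next multiple of 5 is 5 (not reached); still 0 fragment(s).
Step 2: advance 1 -> fork_pos = 3 + 1 = 4. Next multiple of 5 is 5 (not reached); still 0 fragment(s).
Step 3: advance 19 -> fork_pos = 4 + 19 = 23. Reached multiple(s) of 5: 5, 10, 15, 20 -> fragments 1-4 completed (4 total).
4 fragment(s) completed, covering template[0:20] (4 x 5 = 20). The next fragment, fragment 5, covers template[20:25], so it starts at position 20.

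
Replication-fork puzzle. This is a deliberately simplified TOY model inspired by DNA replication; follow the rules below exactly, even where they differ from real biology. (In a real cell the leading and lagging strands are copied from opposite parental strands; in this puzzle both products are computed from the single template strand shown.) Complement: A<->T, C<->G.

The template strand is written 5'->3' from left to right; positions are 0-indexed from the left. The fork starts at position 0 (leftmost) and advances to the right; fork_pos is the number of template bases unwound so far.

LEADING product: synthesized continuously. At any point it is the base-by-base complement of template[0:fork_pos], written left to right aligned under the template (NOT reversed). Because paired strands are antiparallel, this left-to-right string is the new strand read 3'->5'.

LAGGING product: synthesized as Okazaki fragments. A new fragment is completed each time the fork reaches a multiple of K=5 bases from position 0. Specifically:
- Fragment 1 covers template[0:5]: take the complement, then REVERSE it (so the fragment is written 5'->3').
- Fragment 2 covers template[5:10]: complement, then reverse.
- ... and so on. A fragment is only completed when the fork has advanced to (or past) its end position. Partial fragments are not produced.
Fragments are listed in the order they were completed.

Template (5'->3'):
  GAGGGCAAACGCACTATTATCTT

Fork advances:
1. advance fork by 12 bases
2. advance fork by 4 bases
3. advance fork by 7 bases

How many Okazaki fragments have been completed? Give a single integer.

Step 1: advance 12 -> fork_pos = 0 + 12 = 12. Reached multiple(s) of 5: 5, 10 -> fragments 1-2 completed (2 total).
Step 2: advance 4 -> fork_pos = 12 + 4 = 16. Reached multiple(s) of 5: 15 -> fragment 3 completed (3 total).
Step 3: advance 7 -> fork_pos = 16 + 7 = 23. Reached multiple(s) of 5: 20 -> fragment 4 completed (4 total).
Check: final fork_pos = 23; the multiples of 5 that are <= 23 are 5..20 -> 23 // 5 = 4 completed fragment(s).

Answer: 4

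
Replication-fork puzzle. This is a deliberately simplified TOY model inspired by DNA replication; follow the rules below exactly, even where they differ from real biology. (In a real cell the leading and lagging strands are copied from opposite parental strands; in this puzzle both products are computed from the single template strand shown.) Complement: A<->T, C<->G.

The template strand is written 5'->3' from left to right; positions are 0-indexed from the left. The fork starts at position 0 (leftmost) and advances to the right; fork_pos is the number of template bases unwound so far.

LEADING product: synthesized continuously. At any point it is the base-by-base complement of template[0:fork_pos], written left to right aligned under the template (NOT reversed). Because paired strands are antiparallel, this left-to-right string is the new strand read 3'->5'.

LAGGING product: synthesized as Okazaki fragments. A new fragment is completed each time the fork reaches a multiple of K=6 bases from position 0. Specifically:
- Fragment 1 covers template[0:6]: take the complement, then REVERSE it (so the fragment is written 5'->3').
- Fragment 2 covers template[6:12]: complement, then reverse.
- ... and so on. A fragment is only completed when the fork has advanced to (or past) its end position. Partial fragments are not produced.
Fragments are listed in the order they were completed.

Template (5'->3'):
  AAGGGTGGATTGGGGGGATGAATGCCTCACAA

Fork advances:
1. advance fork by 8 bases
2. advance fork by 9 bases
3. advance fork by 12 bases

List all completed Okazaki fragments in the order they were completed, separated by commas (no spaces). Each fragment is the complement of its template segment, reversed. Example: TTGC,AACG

Step 1: advance 8 -> fork_pos = 0 + 8 = 8. Reached multiple(s) of 6: 6 -> fragment 1 completed (1 total).
Step 2: advance 9 -> fork_pos = 8 + 9 = 17. Reached multiple(s) of 6: 12 -> fragment 2 completed (2 total).
Step 3: advance 12 -> fork_pos = 17 + 12 = 29. Reached multiple(s) of 6: 18, 24 -> fragments 3-4 completed (4 total).
Final fork_pos = 29, so 4 fragment(s) are complete. Build each: template segment -> complement -> reverse.
Fragment 1: template[0:6] = AAGGGT -> complement TTCCCA -> reversed ACCCTT
Fragment 2: template[6:12] = GGATTG -> complement CCTAAC -> reversed CAATCC
Fragment 3: template[12:18] = GGGGGA -> complement CCCCCT -> reversed TCCCCC
Fragment 4: template[18:24] = TGAATG -> complement ACTTAC -> reversed CATTCA

Answer: ACCCTT,CAATCC,TCCCCC,CATTCA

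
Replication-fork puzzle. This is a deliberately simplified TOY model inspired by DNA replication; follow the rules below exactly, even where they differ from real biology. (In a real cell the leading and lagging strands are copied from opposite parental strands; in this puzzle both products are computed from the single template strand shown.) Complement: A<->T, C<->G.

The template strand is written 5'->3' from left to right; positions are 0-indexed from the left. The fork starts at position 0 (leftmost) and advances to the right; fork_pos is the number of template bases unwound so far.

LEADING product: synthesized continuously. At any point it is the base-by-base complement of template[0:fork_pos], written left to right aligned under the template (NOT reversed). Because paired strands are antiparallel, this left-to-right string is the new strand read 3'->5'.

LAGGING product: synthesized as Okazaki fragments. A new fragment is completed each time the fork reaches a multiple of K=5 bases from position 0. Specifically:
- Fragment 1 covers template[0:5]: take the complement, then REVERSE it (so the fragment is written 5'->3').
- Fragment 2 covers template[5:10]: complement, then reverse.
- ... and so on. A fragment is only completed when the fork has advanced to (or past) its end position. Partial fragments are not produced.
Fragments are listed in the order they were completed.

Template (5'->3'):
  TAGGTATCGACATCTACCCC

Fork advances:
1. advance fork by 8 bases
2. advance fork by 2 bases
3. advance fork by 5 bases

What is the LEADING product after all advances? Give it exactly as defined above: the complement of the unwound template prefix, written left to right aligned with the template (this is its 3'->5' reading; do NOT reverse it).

Answer: ATCCATAGCTGTAGA

Derivation:
Step 1: advance 8 -> fork_pos = 0 + 8 = 8.
Step 2: advance 2 -> fork_pos = 8 + 2 = 10.
Step 3: advance 5 -> fork_pos = 10 + 5 = 15.
Unwound prefix: template[0:15] = TAGGTATCGACATCT
Complement it base by base (A<->T, C<->G), keeping left-to-right order:
  [0:5] TAGGT -> ATCCA
  [5:10] ATCGA -> TAGCT
  [10:15] CATCT -> GTAGA
Concatenate: ATCCATAGCTGTAGA (length 15; written aligned with the template, i.e. 3'->5').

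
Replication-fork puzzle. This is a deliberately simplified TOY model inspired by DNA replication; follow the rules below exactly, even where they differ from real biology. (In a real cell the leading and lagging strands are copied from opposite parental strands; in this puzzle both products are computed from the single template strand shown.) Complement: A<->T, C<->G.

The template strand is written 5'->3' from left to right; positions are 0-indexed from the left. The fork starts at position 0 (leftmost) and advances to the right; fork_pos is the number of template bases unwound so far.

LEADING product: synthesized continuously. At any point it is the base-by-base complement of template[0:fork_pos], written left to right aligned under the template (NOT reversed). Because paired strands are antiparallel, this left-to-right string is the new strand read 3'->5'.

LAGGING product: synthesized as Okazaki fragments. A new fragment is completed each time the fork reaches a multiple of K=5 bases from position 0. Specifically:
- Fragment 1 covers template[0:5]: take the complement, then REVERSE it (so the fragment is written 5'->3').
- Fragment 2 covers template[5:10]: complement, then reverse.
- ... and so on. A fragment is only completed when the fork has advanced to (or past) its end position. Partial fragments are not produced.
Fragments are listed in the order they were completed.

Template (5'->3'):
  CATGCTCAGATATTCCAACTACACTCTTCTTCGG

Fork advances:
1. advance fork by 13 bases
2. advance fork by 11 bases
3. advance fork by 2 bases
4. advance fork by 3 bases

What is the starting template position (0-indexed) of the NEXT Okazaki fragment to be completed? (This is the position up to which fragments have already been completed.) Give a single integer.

Answer: 25

Derivation:
Step 1: advance 13 -> fork_pos = 0 + 13 = 13. Reached multiple(s) of 5: 5, 10 -> fragments 1-2 completed (2 total).
Step 2: advance 11 -> fork_pos = 13 + 11 = 24. Reached multiple(s) of 5: 15, 20 -> fragments 3-4 completed (4 total).
Step 3: advance 2 -> fork_pos = 24 + 2 = 26. Reached multiple(s) of 5: 25 -> fragment 5 completed (5 total).
Step 4: advance 3 -> fork_pos = 26 + 3 = 29. Next multiple of 5 is 30 (not reached); still 5 fragment(s).
5 fragment(s) completed, covering template[0:25] (5 x 5 = 25). The next fragment, fragment 6, covers template[25:30], so it starts at position 25.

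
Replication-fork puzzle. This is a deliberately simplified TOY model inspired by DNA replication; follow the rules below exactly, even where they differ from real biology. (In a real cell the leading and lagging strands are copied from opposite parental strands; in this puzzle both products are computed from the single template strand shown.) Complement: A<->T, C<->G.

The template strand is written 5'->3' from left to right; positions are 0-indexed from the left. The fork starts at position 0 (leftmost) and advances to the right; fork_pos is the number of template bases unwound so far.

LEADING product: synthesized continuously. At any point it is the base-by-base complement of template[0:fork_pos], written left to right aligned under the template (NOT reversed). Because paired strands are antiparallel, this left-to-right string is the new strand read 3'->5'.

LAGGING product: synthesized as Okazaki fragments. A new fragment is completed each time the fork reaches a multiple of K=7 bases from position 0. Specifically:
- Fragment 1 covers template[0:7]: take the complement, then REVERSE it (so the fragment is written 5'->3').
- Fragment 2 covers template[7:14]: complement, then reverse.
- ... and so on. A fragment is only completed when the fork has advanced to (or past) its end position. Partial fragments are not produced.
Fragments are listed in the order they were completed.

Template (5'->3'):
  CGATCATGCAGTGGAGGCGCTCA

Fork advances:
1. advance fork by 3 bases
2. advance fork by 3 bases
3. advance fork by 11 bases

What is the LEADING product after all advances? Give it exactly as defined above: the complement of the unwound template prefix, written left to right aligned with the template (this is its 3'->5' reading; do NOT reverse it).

Answer: GCTAGTACGTCACCTCC

Derivation:
Step 1: advance 3 -> fork_pos = 0 + 3 = 3.
Step 2: advance 3 -> fork_pos = 3 + 3 = 6.
Step 3: advance 11 -> fork_pos = 6 + 11 = 17.
Unwound prefix: template[0:17] = CGATCATGCAGTGGAGG
Complement it base by base (A<->T, C<->G), keeping left-to-right order:
  [0:5] CGATC -> GCTAG
  [5:10] ATGCA -> TACGT
  [10:15] GTGGA -> CACCT
  [15:17] GG -> CC
Concatenate: GCTAGTACGTCACCTCC (length 17; written aligned with the template, i.e. 3'->5').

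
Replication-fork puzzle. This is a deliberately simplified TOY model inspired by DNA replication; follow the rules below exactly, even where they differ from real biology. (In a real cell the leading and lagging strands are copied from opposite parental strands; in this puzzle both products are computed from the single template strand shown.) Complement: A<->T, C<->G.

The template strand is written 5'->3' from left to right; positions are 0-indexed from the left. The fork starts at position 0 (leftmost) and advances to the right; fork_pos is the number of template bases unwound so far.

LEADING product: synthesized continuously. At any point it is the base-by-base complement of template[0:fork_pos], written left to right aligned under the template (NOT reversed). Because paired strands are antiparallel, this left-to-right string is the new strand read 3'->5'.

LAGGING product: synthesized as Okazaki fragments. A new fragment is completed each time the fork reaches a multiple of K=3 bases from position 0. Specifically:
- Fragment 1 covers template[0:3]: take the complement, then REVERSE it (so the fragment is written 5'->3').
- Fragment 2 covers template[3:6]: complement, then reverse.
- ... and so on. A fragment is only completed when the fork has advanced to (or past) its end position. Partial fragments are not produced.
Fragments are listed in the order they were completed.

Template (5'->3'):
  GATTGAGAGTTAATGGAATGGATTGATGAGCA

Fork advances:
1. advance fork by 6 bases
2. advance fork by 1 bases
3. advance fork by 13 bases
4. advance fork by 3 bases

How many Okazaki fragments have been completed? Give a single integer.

Answer: 7

Derivation:
Step 1: advance 6 -> fork_pos = 0 + 6 = 6. Reached multiple(s) of 3: 3, 6 -> fragments 1-2 completed (2 total).
Step 2: advance 1 -> fork_pos = 6 + 1 = 7. Next multiple of 3 is 9 (not reached); still 2 fragment(s).
Step 3: advance 13 -> fork_pos = 7 + 13 = 20. Reached multiple(s) of 3: 9, 12, 15, 18 -> fragments 3-6 completed (6 total).
Step 4: advance 3 -> fork_pos = 20 + 3 = 23. Reached multiple(s) of 3: 21 -> fragment 7 completed (7 total).
Check: final fork_pos = 23; the multiples of 3 that are <= 23 are 3..21 -> 23 // 3 = 7 completed fragment(s).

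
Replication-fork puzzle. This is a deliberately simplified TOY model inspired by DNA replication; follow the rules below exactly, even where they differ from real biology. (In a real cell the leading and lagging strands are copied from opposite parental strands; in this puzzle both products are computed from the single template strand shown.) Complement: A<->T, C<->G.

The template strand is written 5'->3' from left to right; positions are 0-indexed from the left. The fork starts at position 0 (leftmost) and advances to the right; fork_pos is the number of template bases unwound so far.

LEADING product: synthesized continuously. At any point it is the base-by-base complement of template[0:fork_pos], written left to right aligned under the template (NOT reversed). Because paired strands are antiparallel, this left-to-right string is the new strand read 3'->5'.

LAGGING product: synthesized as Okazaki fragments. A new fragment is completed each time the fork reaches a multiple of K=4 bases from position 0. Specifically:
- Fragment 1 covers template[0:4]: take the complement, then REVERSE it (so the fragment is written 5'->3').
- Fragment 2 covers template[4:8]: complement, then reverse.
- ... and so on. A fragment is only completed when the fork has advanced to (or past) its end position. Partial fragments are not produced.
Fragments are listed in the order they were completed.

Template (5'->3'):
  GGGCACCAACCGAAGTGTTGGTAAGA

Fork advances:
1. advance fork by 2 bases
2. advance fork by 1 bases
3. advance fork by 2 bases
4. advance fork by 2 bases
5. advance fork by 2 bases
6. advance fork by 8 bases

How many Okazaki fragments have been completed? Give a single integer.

Answer: 4

Derivation:
Step 1: advance 2 -> fork_pos = 0 + 2 = 2. Next multiple of 4 is 4 (not reached); still 0 fragment(s).
Step 2: advance 1 -> fork_pos = 2 + 1 = 3. Next multiple of 4 is 4 (not reached); still 0 fragment(s).
Step 3: advance 2 -> fork_pos = 3 + 2 = 5. Reached multiple(s) of 4: 4 -> fragment 1 completed (1 total).
Step 4: advance 2 -> fork_pos = 5 + 2 = 7. Next multiple of 4 is 8 (not reached); still 1 fragment(s).
Step 5: advance 2 -> fork_pos = 7 + 2 = 9. Reached multiple(s) of 4: 8 -> fragment 2 completed (2 total).
Step 6: advance 8 -> fork_pos = 9 + 8 = 17. Reached multiple(s) of 4: 12, 16 -> fragments 3-4 completed (4 total).
Check: final fork_pos = 17; the multiples of 4 that are <= 17 are 4..16 -> 17 // 4 = 4 completed fragment(s).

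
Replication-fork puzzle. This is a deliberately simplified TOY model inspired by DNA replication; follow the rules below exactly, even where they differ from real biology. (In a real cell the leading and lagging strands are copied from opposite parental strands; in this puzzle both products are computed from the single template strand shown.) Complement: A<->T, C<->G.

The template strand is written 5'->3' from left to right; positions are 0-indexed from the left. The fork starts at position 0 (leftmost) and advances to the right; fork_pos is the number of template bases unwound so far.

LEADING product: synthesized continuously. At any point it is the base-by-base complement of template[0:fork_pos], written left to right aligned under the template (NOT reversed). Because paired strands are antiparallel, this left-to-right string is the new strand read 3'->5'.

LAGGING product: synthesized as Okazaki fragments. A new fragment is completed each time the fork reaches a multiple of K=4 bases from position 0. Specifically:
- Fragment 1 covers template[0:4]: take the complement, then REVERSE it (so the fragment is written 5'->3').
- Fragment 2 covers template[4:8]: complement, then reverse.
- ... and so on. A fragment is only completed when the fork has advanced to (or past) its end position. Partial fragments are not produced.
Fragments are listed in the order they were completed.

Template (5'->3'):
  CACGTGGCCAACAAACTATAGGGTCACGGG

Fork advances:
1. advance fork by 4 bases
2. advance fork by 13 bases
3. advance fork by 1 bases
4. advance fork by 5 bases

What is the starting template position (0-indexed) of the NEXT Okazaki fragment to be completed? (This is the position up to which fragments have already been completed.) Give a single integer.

Answer: 20

Derivation:
Step 1: advance 4 -> fork_pos = 0 + 4 = 4. Reached multiple(s) of 4: 4 -> fragment 1 completed (1 total).
Step 2: advance 13 -> fork_pos = 4 + 13 = 17. Reached multiple(s) of 4: 8, 12, 16 -> fragments 2-4 completed (4 total).
Step 3: advance 1 -> fork_pos = 17 + 1 = 18. Next multiple of 4 is 20 (not reached); still 4 fragment(s).
Step 4: advance 5 -> fork_pos = 18 + 5 = 23. Reached multiple(s) of 4: 20 -> fragment 5 completed (5 total).
5 fragment(s) completed, covering template[0:20] (5 x 4 = 20). The next fragment, fragment 6, covers template[20:24], so it starts at position 20.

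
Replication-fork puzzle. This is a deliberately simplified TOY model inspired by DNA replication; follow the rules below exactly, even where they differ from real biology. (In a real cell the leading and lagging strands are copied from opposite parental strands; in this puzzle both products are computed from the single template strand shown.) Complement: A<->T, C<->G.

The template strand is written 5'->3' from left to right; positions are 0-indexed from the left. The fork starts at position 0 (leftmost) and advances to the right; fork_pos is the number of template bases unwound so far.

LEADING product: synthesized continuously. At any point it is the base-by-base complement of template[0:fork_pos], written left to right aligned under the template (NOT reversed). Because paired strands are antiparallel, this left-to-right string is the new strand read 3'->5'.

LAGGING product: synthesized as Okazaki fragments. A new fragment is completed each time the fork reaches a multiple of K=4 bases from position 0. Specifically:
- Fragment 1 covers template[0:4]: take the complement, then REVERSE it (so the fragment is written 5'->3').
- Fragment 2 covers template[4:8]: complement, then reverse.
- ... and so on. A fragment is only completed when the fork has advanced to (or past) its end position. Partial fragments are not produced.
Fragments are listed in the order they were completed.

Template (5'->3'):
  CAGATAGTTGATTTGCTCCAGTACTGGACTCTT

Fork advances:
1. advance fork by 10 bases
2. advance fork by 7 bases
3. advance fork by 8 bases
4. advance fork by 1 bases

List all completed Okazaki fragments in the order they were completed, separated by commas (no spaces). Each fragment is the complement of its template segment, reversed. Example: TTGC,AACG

Step 1: advance 10 -> fork_pos = 0 + 10 = 10. Reached multiple(s) of 4: 4, 8 -> fragments 1-2 completed (2 total).
Step 2: advance 7 -> fork_pos = 10 + 7 = 17. Reached multiple(s) of 4: 12, 16 -> fragments 3-4 completed (4 total).
Step 3: advance 8 -> fork_pos = 17 + 8 = 25. Reached multiple(s) of 4: 20, 24 -> fragments 5-6 completed (6 total).
Step 4: advance 1 -> fork_pos = 25 + 1 = 26. Next multiple of 4 is 28 (not reached); still 6 fragment(s).
Final fork_pos = 26, so 6 fragment(s) are complete. Build each: template segment -> complement -> reverse.
Fragment 1: template[0:4] = CAGA -> complement GTCT -> reversed TCTG
Fragment 2: template[4:8] = TAGT -> complement ATCA -> reversed ACTA
Fragment 3: template[8:12] = TGAT -> complement ACTA -> reversed ATCA
Fragment 4: template[12:16] = TTGC -> complement AACG -> reversed GCAA
Fragment 5: template[16:20] = TCCA -> complement AGGT -> reversed TGGA
Fragment 6: template[20:24] = GTAC -> complement CATG -> reversed GTAC

Answer: TCTG,ACTA,ATCA,GCAA,TGGA,GTAC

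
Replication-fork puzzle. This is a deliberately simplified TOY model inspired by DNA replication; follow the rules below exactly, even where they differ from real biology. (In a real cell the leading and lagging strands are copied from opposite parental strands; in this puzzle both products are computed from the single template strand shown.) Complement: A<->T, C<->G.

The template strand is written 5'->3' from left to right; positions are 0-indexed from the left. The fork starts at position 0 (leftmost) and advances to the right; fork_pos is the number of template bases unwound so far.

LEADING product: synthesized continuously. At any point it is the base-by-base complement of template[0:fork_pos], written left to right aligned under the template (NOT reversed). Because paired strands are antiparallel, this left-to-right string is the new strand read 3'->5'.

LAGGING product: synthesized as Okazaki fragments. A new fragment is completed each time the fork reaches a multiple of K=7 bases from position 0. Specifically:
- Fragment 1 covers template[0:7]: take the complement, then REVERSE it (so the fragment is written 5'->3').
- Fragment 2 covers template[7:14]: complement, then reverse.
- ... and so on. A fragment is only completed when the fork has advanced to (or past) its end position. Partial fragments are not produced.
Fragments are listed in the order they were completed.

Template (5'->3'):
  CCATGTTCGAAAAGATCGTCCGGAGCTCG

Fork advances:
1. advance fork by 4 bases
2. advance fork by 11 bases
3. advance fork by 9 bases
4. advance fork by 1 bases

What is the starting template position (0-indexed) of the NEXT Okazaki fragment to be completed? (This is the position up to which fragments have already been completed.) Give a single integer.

Step 1: advance 4 -> fork_pos = 0 + 4 = 4. Next multiple of 7 is 7 (not reached); still 0 fragment(s).
Step 2: advance 11 -> fork_pos = 4 + 11 = 15. Reached multiple(s) of 7: 7, 14 -> fragments 1-2 completed (2 total).
Step 3: advance 9 -> fork_pos = 15 + 9 = 24. Reached multiple(s) of 7: 21 -> fragment 3 completed (3 total).
Step 4: advance 1 -> fork_pos = 24 + 1 = 25. Next multiple of 7 is 28 (not reached); still 3 fragment(s).
3 fragment(s) completed, covering template[0:21] (3 x 7 = 21). The next fragment, fragment 4, covers template[21:28], so it starts at position 21.

Answer: 21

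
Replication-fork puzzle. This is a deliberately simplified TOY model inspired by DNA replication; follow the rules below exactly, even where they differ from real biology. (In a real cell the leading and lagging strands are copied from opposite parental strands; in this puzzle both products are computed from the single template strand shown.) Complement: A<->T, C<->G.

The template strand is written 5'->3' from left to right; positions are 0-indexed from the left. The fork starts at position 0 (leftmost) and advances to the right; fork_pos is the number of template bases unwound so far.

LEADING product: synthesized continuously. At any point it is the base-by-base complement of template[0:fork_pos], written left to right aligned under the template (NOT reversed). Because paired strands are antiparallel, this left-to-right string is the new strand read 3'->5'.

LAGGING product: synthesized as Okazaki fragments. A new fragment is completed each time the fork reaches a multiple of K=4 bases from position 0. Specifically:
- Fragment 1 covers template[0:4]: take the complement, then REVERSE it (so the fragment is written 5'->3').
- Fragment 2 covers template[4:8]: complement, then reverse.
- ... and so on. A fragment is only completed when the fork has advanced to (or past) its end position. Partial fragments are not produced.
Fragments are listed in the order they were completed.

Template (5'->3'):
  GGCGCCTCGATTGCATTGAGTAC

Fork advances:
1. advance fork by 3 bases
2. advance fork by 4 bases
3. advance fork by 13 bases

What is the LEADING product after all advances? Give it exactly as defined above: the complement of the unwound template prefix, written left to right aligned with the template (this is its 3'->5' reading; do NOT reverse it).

Answer: CCGCGGAGCTAACGTAACTC

Derivation:
Step 1: advance 3 -> fork_pos = 0 + 3 = 3.
Step 2: advance 4 -> fork_pos = 3 + 4 = 7.
Step 3: advance 13 -> fork_pos = 7 + 13 = 20.
Unwound prefix: template[0:20] = GGCGCCTCGATTGCATTGAG
Complement it base by base (A<->T, C<->G), keeping left-to-right order:
  [0:5] GGCGC -> CCGCG
  [5:10] CTCGA -> GAGCT
  [10:15] TTGCA -> AACGT
  [15:20] TTGAG -> AACTC
Concatenate: CCGCGGAGCTAACGTAACTC (length 20; written aligned with the template, i.e. 3'->5').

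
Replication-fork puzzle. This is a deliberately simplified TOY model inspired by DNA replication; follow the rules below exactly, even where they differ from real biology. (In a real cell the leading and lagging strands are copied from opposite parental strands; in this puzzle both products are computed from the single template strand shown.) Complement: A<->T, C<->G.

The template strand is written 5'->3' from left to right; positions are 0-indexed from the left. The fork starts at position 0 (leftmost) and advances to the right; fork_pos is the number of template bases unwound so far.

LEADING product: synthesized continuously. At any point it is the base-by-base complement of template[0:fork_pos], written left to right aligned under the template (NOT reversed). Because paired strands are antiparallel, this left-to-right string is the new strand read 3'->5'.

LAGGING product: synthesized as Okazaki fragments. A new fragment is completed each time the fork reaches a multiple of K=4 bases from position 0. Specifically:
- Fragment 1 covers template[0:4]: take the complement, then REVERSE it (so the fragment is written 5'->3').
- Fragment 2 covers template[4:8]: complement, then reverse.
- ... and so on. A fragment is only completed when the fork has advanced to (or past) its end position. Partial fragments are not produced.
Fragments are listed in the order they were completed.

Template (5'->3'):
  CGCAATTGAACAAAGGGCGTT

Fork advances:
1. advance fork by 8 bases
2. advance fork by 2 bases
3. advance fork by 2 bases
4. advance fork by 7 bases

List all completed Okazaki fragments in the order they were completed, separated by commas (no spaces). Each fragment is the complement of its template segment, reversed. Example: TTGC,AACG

Step 1: advance 8 -> fork_pos = 0 + 8 = 8. Reached multiple(s) of 4: 4, 8 -> fragments 1-2 completed (2 total).
Step 2: advance 2 -> fork_pos = 8 + 2 = 10. Next multiple of 4 is 12 (not reached); still 2 fragment(s).
Step 3: advance 2 -> fork_pos = 10 + 2 = 12. Reached multiple(s) of 4: 12 -> fragment 3 completed (3 total).
Step 4: advance 7 -> fork_pos = 12 + 7 = 19. Reached multiple(s) of 4: 16 -> fragment 4 completed (4 total).
Final fork_pos = 19, so 4 fragment(s) are complete. Build each: template segment -> complement -> reverse.
Fragment 1: template[0:4] = CGCA -> complement GCGT -> reversed TGCG
Fragment 2: template[4:8] = ATTG -> complement TAAC -> reversed CAAT
Fragment 3: template[8:12] = AACA -> complement TTGT -> reversed TGTT
Fragment 4: template[12:16] = AAGG -> complement TTCC -> reversed CCTT

Answer: TGCG,CAAT,TGTT,CCTT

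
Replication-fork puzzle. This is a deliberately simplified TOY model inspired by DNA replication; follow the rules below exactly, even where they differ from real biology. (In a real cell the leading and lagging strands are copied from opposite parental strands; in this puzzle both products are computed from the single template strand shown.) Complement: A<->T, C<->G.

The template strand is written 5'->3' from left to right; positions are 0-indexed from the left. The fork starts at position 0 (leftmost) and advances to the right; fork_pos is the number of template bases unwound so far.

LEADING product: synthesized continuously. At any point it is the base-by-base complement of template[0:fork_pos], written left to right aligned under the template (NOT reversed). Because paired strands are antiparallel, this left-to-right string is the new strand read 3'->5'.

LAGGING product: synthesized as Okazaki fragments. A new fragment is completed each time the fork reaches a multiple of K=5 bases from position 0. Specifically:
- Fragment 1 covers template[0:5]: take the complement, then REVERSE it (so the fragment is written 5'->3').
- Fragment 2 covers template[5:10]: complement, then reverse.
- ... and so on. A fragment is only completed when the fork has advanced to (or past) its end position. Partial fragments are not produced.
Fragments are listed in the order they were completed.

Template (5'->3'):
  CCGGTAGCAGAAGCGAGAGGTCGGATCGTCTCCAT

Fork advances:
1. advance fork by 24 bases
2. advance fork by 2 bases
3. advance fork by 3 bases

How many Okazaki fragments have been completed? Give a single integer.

Answer: 5

Derivation:
Step 1: advance 24 -> fork_pos = 0 + 24 = 24. Reached multiple(s) of 5: 5, 10, 15, 20 -> fragments 1-4 completed (4 total).
Step 2: advance 2 -> fork_pos = 24 + 2 = 26. Reached multiple(s) of 5: 25 -> fragment 5 completed (5 total).
Step 3: advance 3 -> fork_pos = 26 + 3 = 29. Next multiple of 5 is 30 (not reached); still 5 fragment(s).
Check: final fork_pos = 29; the multiples of 5 that are <= 29 are 5..25 -> 29 // 5 = 5 completed fragment(s).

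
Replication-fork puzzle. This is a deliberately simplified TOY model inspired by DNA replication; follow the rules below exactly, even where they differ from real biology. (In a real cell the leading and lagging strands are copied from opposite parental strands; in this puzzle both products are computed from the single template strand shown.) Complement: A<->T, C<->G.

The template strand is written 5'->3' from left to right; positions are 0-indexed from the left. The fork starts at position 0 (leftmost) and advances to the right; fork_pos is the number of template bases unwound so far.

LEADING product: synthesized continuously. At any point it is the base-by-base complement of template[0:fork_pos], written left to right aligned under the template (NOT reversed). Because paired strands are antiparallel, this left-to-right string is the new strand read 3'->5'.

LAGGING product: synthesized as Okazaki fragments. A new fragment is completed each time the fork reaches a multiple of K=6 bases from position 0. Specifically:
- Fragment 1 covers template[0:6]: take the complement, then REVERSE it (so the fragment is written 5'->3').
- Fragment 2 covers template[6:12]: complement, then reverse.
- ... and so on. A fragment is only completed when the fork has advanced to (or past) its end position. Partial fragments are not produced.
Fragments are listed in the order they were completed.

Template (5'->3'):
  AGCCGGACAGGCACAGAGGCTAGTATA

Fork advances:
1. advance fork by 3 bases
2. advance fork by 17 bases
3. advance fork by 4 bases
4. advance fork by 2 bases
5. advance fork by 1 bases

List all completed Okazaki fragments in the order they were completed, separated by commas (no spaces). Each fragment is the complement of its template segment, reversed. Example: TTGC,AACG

Answer: CCGGCT,GCCTGT,CTCTGT,ACTAGC

Derivation:
Step 1: advance 3 -> fork_pos = 0 + 3 = 3. Next multiple of 6 is 6 (not reached); still 0 fragment(s).
Step 2: advance 17 -> fork_pos = 3 + 17 = 20. Reached multiple(s) of 6: 6, 12, 18 -> fragments 1-3 completed (3 total).
Step 3: advance 4 -> fork_pos = 20 + 4 = 24. Reached multiple(s) of 6: 24 -> fragment 4 completed (4 total).
Step 4: advance 2 -> fork_pos = 24 + 2 = 26. Next multiple of 6 is 30 (not reached); still 4 fragment(s).
Step 5: advance 1 -> fork_pos = 26 + 1 = 27. Next multiple of 6 is 30 (not reached); still 4 fragment(s).
Final fork_pos = 27, so 4 fragment(s) are complete. Build each: template segment -> complement -> reverse.
Fragment 1: template[0:6] = AGCCGG -> complement TCGGCC -> reversed CCGGCT
Fragment 2: template[6:12] = ACAGGC -> complement TGTCCG -> reversed GCCTGT
Fragment 3: template[12:18] = ACAGAG -> complement TGTCTC -> reversed CTCTGT
Fragment 4: template[18:24] = GCTAGT -> complement CGATCA -> reversed ACTAGC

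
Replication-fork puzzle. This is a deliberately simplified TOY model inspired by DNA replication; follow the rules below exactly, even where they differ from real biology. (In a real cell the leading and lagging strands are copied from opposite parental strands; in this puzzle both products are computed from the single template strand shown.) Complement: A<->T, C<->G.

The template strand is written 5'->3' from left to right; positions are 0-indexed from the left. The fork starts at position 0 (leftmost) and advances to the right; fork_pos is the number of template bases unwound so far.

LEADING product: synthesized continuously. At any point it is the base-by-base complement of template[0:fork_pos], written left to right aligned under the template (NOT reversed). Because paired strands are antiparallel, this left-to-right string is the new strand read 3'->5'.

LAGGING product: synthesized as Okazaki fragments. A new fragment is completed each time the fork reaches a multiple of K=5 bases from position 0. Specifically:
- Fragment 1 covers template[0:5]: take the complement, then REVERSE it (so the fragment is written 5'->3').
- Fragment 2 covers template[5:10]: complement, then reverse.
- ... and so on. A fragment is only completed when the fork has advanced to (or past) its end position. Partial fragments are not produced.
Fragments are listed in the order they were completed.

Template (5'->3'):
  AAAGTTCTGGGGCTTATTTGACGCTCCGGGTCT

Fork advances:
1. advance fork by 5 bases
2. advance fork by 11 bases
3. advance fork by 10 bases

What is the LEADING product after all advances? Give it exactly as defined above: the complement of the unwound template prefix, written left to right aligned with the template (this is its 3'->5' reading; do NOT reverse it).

Step 1: advance 5 -> fork_pos = 0 + 5 = 5.
Step 2: advance 11 -> fork_pos = 5 + 11 = 16.
Step 3: advance 10 -> fork_pos = 16 + 10 = 26.
Unwound prefix: template[0:26] = AAAGTTCTGGGGCTTATTTGACGCTC
Complement it base by base (A<->T, C<->G), keeping left-to-right order:
  [0:5] AAAGT -> TTTCA
  [5:10] TCTGG -> AGACC
  [10:15] GGCTT -> CCGAA
  [15:20] ATTTG -> TAAAC
  [20:25] ACGCT -> TGCGA
  [25:26] C -> G
Concatenate: TTTCAAGACCCCGAATAAACTGCGAG (length 26; written aligned with the template, i.e. 3'->5').

Answer: TTTCAAGACCCCGAATAAACTGCGAG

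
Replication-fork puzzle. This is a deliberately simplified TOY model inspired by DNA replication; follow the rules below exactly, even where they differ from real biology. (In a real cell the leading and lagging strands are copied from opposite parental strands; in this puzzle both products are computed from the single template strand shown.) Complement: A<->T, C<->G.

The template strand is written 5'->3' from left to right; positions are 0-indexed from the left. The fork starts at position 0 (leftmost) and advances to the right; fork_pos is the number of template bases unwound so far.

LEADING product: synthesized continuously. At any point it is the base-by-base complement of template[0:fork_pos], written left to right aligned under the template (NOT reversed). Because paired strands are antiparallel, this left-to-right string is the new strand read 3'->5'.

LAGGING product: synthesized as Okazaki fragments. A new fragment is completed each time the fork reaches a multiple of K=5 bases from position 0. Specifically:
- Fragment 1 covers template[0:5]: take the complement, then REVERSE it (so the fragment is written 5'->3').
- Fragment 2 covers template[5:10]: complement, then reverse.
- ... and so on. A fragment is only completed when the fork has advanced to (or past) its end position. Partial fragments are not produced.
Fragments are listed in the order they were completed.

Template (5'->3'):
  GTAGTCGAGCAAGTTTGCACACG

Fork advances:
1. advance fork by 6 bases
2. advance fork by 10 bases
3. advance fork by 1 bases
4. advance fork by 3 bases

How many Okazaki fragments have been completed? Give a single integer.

Step 1: advance 6 -> fork_pos = 0 + 6 = 6. Reached multiple(s) of 5: 5 -> fragment 1 completed (1 total).
Step 2: advance 10 -> fork_pos = 6 + 10 = 16. Reached multiple(s) of 5: 10, 15 -> fragments 2-3 completed (3 total).
Step 3: advance 1 -> fork_pos = 16 + 1 = 17. Next multiple of 5 is 20 (not reached); still 3 fragment(s).
Step 4: advance 3 -> fork_pos = 17 + 3 = 20. Reached multiple(s) of 5: 20 -> fragment 4 completed (4 total).
Check: final fork_pos = 20; the multiples of 5 that are <= 20 are 5..20 -> 20 // 5 = 4 completed fragment(s).

Answer: 4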